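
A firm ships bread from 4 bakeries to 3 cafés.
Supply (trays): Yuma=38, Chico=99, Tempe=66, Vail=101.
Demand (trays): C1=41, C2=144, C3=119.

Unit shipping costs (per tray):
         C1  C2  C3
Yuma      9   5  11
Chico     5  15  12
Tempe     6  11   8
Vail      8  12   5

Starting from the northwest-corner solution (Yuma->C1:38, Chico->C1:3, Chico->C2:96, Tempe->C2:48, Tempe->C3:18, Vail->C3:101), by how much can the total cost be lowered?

532

Current plan cost = 38·9 + 3·5 + 96·15 + 48·11 + 18·8 + 101·5 = 2974.
Optimal plan:
  Yuma–C2: 38 trays
  Chico–C1: 41 trays
  Chico–C2: 58 trays
  Tempe–C2: 48 trays
  Tempe–C3: 18 trays
  Vail–C3: 101 trays
Optimal cost = 2442.
Saving = 2974 − 2442 = 532.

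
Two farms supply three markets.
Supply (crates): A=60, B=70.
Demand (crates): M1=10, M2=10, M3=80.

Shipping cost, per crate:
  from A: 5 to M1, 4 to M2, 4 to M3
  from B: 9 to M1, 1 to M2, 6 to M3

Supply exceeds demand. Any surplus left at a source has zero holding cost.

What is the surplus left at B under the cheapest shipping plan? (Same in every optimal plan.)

30

Minimum-cost shipments:
  A->M1: 10 × 5 = 50
  A->M3: 50 × 4 = 200
  B->M2: 10 × 1 = 10
  B->M3: 30 × 6 = 180
Total cost = 440.
B ships 40 of its 70, leaving 30.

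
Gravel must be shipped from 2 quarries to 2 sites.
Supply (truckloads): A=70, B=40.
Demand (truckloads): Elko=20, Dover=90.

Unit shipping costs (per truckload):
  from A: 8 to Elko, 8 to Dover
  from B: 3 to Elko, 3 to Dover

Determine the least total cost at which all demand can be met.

680

An optimal shipping plan:
  A–Dover: 70 × 8 = 560
  B–Elko: 20 × 3 = 60
  B–Dover: 20 × 3 = 60
Total = 560 + 60 + 60 = 680.
(Supply check: A ships 70; B ships 40.)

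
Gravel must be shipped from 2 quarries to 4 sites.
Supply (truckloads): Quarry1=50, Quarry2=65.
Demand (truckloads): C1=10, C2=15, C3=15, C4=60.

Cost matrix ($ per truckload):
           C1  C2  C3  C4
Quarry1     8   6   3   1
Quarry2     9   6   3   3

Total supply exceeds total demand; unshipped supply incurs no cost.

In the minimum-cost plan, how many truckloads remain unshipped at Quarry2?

Minimum-cost shipments:
  Quarry1 to C4: 50 × $1 = $50
  Quarry2 to C1: 10 × $9 = $90
  Quarry2 to C2: 15 × $6 = $90
  Quarry2 to C3: 15 × $3 = $45
  Quarry2 to C4: 10 × $3 = $30
Total cost = $305.
Quarry2 ships 50 of its 65, leaving 15.

15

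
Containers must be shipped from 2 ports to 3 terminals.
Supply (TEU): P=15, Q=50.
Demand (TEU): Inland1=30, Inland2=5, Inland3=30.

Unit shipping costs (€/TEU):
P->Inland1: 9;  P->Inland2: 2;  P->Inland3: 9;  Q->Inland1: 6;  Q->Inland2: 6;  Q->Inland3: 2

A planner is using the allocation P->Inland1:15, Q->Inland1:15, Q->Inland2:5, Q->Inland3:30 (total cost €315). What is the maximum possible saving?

Current plan cost = 15·9 + 15·6 + 5·6 + 30·2 = €315.
Optimal plan:
  P–Inland1: 10 × €9 = €90
  P–Inland2: 5 × €2 = €10
  Q–Inland1: 20 × €6 = €120
  Q–Inland3: 30 × €2 = €60
Optimal cost = €280.
Saving = 315 − 280 = €35.

35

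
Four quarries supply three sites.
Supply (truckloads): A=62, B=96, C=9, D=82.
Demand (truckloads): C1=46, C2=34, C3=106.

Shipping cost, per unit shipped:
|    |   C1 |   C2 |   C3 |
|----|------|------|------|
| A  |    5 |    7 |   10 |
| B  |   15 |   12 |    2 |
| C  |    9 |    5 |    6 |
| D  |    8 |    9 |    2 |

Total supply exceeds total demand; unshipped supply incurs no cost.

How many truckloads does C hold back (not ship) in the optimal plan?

Minimum-cost shipments:
  A to C1: 46 truckloads
  A to C2: 16 truckloads
  B to C3: 33 truckloads
  C to C2: 9 truckloads
  D to C2: 9 truckloads
  D to C3: 73 truckloads
Total cost = 680.
C ships 9 of its 9, leaving 0.

0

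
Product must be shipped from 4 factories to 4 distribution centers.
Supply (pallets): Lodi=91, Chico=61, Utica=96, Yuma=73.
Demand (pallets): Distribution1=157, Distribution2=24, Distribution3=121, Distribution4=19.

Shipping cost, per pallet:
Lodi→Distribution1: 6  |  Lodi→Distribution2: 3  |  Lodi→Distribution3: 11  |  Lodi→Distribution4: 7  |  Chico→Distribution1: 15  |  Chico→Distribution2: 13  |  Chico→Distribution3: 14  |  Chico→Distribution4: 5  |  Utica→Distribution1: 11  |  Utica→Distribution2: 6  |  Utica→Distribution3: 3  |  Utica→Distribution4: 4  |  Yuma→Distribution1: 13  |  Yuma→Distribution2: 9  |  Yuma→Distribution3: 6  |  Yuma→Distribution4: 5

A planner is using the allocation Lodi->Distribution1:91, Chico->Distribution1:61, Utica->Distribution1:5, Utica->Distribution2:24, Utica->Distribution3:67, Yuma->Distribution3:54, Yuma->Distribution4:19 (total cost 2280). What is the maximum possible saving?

43

Current plan cost = 91·6 + 61·15 + 5·11 + 24·6 + 67·3 + 54·6 + 19·5 = 2280.
Optimal plan:
  Lodi→Distribution1: 91 × 6 = 546
  Chico→Distribution1: 42 × 15 = 630
  Chico→Distribution4: 19 × 5 = 95
  Utica→Distribution3: 96 × 3 = 288
  Yuma→Distribution1: 24 × 13 = 312
  Yuma→Distribution2: 24 × 9 = 216
  Yuma→Distribution3: 25 × 6 = 150
Optimal cost = 2237.
Saving = 2280 − 2237 = 43.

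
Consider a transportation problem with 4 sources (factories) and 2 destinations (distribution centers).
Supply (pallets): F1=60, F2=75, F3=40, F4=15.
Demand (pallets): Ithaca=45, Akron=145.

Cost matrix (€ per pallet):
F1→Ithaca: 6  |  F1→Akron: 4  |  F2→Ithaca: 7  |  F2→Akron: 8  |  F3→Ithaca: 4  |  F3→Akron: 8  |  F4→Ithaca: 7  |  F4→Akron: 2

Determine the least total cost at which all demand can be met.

1025

A cheapest plan:
  F1->Akron: 60 × €4 = €240
  F2->Ithaca: 5 × €7 = €35
  F2->Akron: 70 × €8 = €560
  F3->Ithaca: 40 × €4 = €160
  F4->Akron: 15 × €2 = €30
Total = 240 + 35 + 560 + 160 + 30 = €1025.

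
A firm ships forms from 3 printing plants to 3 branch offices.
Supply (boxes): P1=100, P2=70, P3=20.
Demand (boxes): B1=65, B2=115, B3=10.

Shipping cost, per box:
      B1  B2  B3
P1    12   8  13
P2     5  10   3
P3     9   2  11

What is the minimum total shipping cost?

1190

Optimal allocation:
  P1 to B1: 5 × 12 = 60
  P1 to B2: 95 × 8 = 760
  P2 to B1: 60 × 5 = 300
  P2 to B3: 10 × 3 = 30
  P3 to B2: 20 × 2 = 40
Total = 60 + 760 + 300 + 30 + 40 = 1190.
(Supply check: P1 ships 100; P2 ships 70; P3 ships 20.)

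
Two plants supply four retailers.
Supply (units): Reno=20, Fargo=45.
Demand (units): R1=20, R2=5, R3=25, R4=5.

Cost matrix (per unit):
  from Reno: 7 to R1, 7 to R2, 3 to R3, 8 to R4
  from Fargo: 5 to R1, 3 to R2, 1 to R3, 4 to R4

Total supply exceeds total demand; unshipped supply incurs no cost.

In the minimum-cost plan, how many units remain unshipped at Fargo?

An optimal plan:
  Reno->R3: 10 × 3 = 30
  Fargo->R1: 20 × 5 = 100
  Fargo->R2: 5 × 3 = 15
  Fargo->R3: 15 × 1 = 15
  Fargo->R4: 5 × 4 = 20
Total cost = 180.
Fargo ships 45 of its 45, leaving 0.

0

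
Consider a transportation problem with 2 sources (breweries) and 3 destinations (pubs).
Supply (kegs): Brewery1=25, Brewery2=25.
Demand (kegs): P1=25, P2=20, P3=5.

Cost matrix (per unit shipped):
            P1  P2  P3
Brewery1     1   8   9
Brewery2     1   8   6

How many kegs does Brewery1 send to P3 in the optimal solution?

0

The minimum-cost plan:
  Brewery1→P1: 5 × 1 = 5
  Brewery1→P2: 20 × 8 = 160
  Brewery2→P1: 20 × 1 = 20
  Brewery2→P3: 5 × 6 = 30
Total cost = 215.
The route Brewery1→P3 is not used.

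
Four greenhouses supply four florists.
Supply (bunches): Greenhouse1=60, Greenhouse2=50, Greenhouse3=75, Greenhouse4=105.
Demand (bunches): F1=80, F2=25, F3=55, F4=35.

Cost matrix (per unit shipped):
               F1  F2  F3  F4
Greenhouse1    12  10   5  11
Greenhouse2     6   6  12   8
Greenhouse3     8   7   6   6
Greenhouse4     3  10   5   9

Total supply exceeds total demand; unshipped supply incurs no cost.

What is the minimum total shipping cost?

875

An optimal shipping plan:
  Greenhouse1–F3: 30 × 5 = 150
  Greenhouse2–F2: 25 × 6 = 150
  Greenhouse3–F4: 35 × 6 = 210
  Greenhouse4–F1: 80 × 3 = 240
  Greenhouse4–F3: 25 × 5 = 125
Total = 150 + 150 + 210 + 240 + 125 = 875.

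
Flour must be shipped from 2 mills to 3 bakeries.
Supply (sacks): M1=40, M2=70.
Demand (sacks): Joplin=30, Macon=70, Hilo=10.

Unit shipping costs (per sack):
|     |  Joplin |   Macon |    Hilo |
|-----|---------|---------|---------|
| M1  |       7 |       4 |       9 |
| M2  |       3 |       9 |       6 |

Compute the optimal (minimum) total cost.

Optimal allocation:
  M1 to Macon: 40 × 4 = 160
  M2 to Joplin: 30 × 3 = 90
  M2 to Macon: 30 × 9 = 270
  M2 to Hilo: 10 × 6 = 60
Total = 160 + 90 + 270 + 60 = 580.
(Supply check: M1 ships 40; M2 ships 70.)

580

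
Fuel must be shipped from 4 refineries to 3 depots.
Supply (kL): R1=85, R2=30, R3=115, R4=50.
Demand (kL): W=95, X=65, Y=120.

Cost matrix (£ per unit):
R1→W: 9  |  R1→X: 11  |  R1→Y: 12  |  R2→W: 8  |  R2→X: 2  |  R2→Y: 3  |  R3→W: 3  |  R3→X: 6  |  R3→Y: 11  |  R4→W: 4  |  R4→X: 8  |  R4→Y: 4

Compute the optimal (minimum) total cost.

1670

One minimum-cost allocation:
  R1 to X: 45 × £11 = £495
  R1 to Y: 40 × £12 = £480
  R2 to Y: 30 × £3 = £90
  R3 to W: 95 × £3 = £285
  R3 to X: 20 × £6 = £120
  R4 to Y: 50 × £4 = £200
Total = 495 + 480 + 90 + 285 + 120 + 200 = £1670.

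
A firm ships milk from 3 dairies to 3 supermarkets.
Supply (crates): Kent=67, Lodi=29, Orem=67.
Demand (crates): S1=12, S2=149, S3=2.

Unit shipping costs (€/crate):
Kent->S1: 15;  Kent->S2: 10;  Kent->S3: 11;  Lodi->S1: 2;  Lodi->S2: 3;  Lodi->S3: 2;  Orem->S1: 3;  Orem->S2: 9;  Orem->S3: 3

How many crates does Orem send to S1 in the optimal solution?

12

Solving gives:
  Kent to S2: 67 crates
  Lodi to S2: 29 crates
  Orem to S1: 12 crates
  Orem to S2: 53 crates
  Orem to S3: 2 crates
Total cost = €1276.
So Orem→S1 carries 12 crates.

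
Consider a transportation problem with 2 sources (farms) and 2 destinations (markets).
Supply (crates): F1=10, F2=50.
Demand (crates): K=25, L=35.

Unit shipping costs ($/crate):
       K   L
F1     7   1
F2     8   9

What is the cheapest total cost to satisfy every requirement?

Optimal allocation:
  F1–L: 10 × $1 = $10
  F2–K: 25 × $8 = $200
  F2–L: 25 × $9 = $225
Total = 10 + 200 + 225 = $435.

435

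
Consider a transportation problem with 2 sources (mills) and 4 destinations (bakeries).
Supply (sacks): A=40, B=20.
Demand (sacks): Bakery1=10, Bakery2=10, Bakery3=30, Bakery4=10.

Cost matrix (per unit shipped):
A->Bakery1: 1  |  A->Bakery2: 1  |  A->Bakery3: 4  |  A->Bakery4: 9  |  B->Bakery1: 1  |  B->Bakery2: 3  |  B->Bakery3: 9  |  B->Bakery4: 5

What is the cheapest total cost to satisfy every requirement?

One minimum-cost allocation:
  A–Bakery2: 10 × 1 = 10
  A–Bakery3: 30 × 4 = 120
  B–Bakery1: 10 × 1 = 10
  B–Bakery4: 10 × 5 = 50
Total = 10 + 120 + 10 + 50 = 190.

190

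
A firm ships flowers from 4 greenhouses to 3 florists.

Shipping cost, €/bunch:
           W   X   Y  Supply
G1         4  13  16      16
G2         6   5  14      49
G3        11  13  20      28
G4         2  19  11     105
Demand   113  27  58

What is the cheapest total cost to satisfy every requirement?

One minimum-cost allocation:
  G1→W: 16 bunches
  G2→X: 27 bunches
  G2→Y: 22 bunches
  G3→W: 28 bunches
  G4→W: 69 bunches
  G4→Y: 36 bunches
Total cost = €1349.
(Supply check: G1 ships 16; G2 ships 49; G3 ships 28; G4 ships 105.)

1349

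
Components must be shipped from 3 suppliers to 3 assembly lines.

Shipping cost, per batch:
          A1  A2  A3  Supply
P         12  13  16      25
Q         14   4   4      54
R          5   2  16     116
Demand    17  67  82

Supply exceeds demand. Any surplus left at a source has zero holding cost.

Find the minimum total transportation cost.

Optimal allocation:
  Q→A3: 54 × 4 = 216
  R→A1: 17 × 5 = 85
  R→A2: 67 × 2 = 134
  R→A3: 28 × 16 = 448
Total = 216 + 85 + 134 + 448 = 883.

883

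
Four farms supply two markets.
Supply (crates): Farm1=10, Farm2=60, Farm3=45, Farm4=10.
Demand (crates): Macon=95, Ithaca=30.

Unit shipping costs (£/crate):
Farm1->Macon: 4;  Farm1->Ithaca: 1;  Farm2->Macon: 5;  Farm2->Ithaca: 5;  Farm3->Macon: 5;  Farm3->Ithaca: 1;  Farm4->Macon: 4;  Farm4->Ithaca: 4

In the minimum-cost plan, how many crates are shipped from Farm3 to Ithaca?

Optimal shipments:
  Farm1->Macon: 10 crates
  Farm2->Macon: 60 crates
  Farm3->Macon: 15 crates
  Farm3->Ithaca: 30 crates
  Farm4->Macon: 10 crates
Total cost = £485.
So Farm3→Ithaca carries 30 crates.

30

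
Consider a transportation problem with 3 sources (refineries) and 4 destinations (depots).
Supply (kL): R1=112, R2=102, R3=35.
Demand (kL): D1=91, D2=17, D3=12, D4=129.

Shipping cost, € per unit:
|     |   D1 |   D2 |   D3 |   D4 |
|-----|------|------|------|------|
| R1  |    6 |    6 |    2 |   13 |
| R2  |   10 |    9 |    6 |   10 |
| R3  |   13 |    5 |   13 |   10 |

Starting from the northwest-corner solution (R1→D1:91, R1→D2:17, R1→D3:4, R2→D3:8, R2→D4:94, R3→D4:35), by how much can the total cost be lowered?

Current plan cost = 91·6 + 17·6 + 4·2 + 8·6 + 94·10 + 35·10 = €1994.
Optimal plan:
  R1→D1: 91 × €6 = €546
  R1→D2: 9 × €6 = €54
  R1→D3: 12 × €2 = €24
  R2→D4: 102 × €10 = €1020
  R3→D2: 8 × €5 = €40
  R3→D4: 27 × €10 = €270
Optimal cost = €1954.
Saving = 1994 − 1954 = €40.

40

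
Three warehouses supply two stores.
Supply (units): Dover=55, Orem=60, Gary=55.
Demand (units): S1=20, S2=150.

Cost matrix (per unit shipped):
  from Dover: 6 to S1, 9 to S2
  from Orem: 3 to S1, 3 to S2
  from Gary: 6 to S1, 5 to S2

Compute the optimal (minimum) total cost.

An optimal shipping plan:
  Dover→S1: 20 × 6 = 120
  Dover→S2: 35 × 9 = 315
  Orem→S2: 60 × 3 = 180
  Gary→S2: 55 × 5 = 275
Total = 120 + 315 + 180 + 275 = 890.

890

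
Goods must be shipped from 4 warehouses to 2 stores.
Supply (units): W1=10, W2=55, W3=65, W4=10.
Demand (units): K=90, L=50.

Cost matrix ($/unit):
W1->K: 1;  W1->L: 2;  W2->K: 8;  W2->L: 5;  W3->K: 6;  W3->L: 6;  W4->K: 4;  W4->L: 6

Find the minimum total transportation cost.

730

One minimum-cost allocation:
  W1 to K: 10 × $1 = $10
  W2 to K: 5 × $8 = $40
  W2 to L: 50 × $5 = $250
  W3 to K: 65 × $6 = $390
  W4 to K: 10 × $4 = $40
Total = 10 + 40 + 250 + 390 + 40 = $730.
(Supply check: W1 ships 10; W2 ships 55; W3 ships 65; W4 ships 10.)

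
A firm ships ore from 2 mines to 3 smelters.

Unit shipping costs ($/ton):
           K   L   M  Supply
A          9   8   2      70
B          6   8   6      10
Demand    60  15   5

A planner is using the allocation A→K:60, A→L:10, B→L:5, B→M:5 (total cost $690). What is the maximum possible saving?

Current plan cost = 60·9 + 10·8 + 5·8 + 5·6 = $690.
Optimal plan:
  A–K: 50 × $9 = $450
  A–L: 15 × $8 = $120
  A–M: 5 × $2 = $10
  B–K: 10 × $6 = $60
Optimal cost = $640.
Saving = 690 − 640 = $50.

50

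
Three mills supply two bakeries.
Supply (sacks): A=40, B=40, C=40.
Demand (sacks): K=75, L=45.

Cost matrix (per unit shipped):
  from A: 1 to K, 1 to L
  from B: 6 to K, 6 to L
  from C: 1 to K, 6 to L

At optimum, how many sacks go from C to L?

0

Solving gives:
  A–K: 35 × 1 = 35
  A–L: 5 × 1 = 5
  B–L: 40 × 6 = 240
  C–K: 40 × 1 = 40
Total cost = 320.
The route C→L is not used.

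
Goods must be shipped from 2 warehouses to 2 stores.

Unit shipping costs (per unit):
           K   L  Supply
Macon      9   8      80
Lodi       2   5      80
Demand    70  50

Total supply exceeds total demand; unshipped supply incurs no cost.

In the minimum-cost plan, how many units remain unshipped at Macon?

40

An optimal plan:
  Macon->L: 40 × 8 = 320
  Lodi->K: 70 × 2 = 140
  Lodi->L: 10 × 5 = 50
Total cost = 510.
Macon ships 40 of its 80, leaving 40.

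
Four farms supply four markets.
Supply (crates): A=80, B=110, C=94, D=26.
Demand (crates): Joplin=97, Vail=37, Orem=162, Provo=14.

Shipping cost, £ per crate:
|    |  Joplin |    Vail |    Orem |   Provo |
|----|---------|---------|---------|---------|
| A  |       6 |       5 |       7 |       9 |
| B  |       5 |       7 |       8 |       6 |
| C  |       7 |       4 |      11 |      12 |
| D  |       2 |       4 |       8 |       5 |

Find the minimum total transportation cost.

Optimal allocation:
  A→Orem: 80 × £7 = £560
  B→Joplin: 14 × £5 = £70
  B→Orem: 82 × £8 = £656
  B→Provo: 14 × £6 = £84
  C→Joplin: 57 × £7 = £399
  C→Vail: 37 × £4 = £148
  D→Joplin: 26 × £2 = £52
Total = 560 + 70 + 656 + 84 + 399 + 148 + 52 = £1969.

1969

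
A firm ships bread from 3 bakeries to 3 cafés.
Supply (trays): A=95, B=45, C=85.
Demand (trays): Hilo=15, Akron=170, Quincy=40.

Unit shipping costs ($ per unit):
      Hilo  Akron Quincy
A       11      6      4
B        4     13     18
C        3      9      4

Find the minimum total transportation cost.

An optimal shipping plan:
  A->Akron: 95 × $6 = $570
  B->Hilo: 15 × $4 = $60
  B->Akron: 30 × $13 = $390
  C->Akron: 45 × $9 = $405
  C->Quincy: 40 × $4 = $160
Total = 570 + 60 + 390 + 405 + 160 = $1585.

1585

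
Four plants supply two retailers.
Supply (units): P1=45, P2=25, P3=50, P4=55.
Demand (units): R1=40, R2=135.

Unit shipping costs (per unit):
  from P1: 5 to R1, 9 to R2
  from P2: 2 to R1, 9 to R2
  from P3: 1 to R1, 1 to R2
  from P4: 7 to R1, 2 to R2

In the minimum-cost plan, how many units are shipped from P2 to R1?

25

Solving gives:
  P1→R1: 15 × 5 = 75
  P1→R2: 30 × 9 = 270
  P2→R1: 25 × 2 = 50
  P3→R2: 50 × 1 = 50
  P4→R2: 55 × 2 = 110
Total cost = 555.
So P2→R1 carries 25 units.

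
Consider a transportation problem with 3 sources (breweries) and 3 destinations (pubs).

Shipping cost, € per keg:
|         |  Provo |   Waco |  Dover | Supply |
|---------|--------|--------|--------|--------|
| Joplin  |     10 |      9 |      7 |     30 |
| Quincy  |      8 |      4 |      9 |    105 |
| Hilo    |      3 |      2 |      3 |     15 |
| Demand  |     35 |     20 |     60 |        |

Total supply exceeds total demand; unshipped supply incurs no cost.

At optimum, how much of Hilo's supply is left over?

0

Minimum-cost shipments:
  Joplin->Dover: 30 × €7 = €210
  Quincy->Provo: 35 × €8 = €280
  Quincy->Waco: 20 × €4 = €80
  Quincy->Dover: 15 × €9 = €135
  Hilo->Dover: 15 × €3 = €45
Total cost = €750.
Hilo ships 15 of its 15, leaving 0.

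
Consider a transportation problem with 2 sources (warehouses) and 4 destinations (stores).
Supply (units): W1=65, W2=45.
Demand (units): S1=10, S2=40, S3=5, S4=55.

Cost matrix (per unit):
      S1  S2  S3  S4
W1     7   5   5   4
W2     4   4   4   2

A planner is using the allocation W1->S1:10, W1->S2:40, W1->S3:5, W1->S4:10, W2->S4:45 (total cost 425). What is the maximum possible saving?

10

Current plan cost = 10·7 + 40·5 + 5·5 + 10·4 + 45·2 = 425.
Optimal plan:
  W1–S2: 40 units
  W1–S3: 5 units
  W1–S4: 20 units
  W2–S1: 10 units
  W2–S4: 35 units
Optimal cost = 415.
Saving = 425 − 415 = 10.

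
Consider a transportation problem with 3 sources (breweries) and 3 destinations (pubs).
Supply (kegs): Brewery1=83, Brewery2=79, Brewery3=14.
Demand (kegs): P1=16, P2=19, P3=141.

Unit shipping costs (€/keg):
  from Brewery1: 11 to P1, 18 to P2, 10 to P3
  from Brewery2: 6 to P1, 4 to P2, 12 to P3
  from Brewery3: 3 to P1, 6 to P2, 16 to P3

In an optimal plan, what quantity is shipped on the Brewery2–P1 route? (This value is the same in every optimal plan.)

Solving gives:
  Brewery1→P3: 83 × €10 = €830
  Brewery2→P1: 2 × €6 = €12
  Brewery2→P2: 19 × €4 = €76
  Brewery2→P3: 58 × €12 = €696
  Brewery3→P1: 14 × €3 = €42
Total cost = €1656.
So Brewery2→P1 carries 2 kegs.

2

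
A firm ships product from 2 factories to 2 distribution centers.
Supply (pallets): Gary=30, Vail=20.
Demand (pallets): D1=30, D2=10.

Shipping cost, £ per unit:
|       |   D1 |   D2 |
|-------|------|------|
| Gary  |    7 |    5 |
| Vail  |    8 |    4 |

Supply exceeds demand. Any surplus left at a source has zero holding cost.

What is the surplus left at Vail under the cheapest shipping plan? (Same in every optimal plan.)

10

Minimum-cost shipments:
  Gary→D1: 30 × £7 = £210
  Vail→D2: 10 × £4 = £40
Total cost = £250.
Vail ships 10 of its 20, leaving 10.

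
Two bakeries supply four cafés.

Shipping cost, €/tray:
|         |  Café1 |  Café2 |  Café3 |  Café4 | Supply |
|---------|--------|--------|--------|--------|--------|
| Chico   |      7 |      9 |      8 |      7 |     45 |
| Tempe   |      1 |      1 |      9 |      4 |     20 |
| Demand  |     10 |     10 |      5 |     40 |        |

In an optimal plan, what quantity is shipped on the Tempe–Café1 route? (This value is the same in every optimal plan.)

10

Solving gives:
  Chico->Café3: 5 × €8 = €40
  Chico->Café4: 40 × €7 = €280
  Tempe->Café1: 10 × €1 = €10
  Tempe->Café2: 10 × €1 = €10
Total cost = €340.
So Tempe→Café1 carries 10 trays.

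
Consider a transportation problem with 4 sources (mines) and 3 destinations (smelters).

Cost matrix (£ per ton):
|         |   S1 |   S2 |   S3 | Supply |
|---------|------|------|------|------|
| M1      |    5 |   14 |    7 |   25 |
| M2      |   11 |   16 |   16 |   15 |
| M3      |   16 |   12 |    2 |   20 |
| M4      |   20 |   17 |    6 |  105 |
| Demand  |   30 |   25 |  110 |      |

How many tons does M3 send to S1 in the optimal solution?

0

The minimum-cost plan:
  M1–S1: 25 tons
  M2–S1: 5 tons
  M2–S2: 10 tons
  M3–S2: 15 tons
  M3–S3: 5 tons
  M4–S3: 105 tons
Total cost = £1160.
The route M3→S1 is not used.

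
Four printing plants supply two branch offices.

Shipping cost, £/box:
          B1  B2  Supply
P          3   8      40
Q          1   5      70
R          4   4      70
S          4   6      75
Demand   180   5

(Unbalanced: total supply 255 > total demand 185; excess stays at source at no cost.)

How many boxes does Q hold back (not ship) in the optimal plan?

Minimum-cost shipments:
  P->B1: 40 boxes
  Q->B1: 70 boxes
  R->B1: 65 boxes
  R->B2: 5 boxes
  S->B1: 5 boxes
Total cost = £490.
Q ships 70 of its 70, leaving 0.

0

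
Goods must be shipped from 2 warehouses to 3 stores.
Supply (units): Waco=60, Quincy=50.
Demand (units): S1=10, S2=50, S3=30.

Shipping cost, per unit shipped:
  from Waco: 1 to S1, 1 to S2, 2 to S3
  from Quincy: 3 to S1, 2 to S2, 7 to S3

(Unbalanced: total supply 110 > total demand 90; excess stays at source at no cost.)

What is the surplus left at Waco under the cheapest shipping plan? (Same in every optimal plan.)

Minimum-cost shipments:
  Waco to S1: 10 × 1 = 10
  Waco to S2: 20 × 1 = 20
  Waco to S3: 30 × 2 = 60
  Quincy to S2: 30 × 2 = 60
Total cost = 150.
Waco ships 60 of its 60, leaving 0.

0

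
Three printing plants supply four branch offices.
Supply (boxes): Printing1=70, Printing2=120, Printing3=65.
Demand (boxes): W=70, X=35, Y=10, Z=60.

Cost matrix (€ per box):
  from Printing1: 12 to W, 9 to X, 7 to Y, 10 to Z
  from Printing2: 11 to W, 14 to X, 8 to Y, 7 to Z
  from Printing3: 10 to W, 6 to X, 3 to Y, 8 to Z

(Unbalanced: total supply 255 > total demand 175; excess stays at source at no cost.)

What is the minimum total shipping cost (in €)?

1410

One minimum-cost allocation:
  Printing2 to W: 50 × €11 = €550
  Printing2 to Z: 60 × €7 = €420
  Printing3 to W: 20 × €10 = €200
  Printing3 to X: 35 × €6 = €210
  Printing3 to Y: 10 × €3 = €30
Total = 550 + 420 + 200 + 210 + 30 = €1410.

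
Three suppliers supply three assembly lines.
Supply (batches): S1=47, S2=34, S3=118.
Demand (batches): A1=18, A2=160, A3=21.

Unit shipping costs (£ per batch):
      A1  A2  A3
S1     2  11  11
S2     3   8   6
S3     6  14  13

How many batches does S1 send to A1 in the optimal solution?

Optimal shipments:
  S1 to A1: 18 × £2 = £36
  S1 to A2: 29 × £11 = £319
  S2 to A2: 13 × £8 = £104
  S2 to A3: 21 × £6 = £126
  S3 to A2: 118 × £14 = £1652
Total cost = £2237.
So S1→A1 carries 18 batches.

18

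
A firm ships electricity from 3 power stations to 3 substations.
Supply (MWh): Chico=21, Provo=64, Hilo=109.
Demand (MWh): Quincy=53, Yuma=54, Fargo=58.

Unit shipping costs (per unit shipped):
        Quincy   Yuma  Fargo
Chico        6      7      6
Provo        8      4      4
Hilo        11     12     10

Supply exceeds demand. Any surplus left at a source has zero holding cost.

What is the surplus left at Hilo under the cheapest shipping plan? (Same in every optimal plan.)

An optimal plan:
  Chico->Quincy: 21 × 6 = 126
  Provo->Yuma: 54 × 4 = 216
  Provo->Fargo: 10 × 4 = 40
  Hilo->Quincy: 32 × 11 = 352
  Hilo->Fargo: 48 × 10 = 480
Total cost = 1214.
Hilo ships 80 of its 109, leaving 29.

29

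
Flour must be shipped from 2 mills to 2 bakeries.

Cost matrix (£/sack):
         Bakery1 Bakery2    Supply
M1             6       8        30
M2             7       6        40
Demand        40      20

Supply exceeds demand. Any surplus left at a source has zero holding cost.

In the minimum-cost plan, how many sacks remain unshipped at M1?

0

Minimum-cost shipments:
  M1->Bakery1: 30 × £6 = £180
  M2->Bakery1: 10 × £7 = £70
  M2->Bakery2: 20 × £6 = £120
Total cost = £370.
M1 ships 30 of its 30, leaving 0.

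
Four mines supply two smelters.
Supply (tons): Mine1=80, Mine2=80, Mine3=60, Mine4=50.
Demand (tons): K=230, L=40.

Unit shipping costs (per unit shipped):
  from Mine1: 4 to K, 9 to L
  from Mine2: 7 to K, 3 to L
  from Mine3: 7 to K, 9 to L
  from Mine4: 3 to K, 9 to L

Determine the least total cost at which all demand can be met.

One minimum-cost allocation:
  Mine1 to K: 80 tons
  Mine2 to K: 40 tons
  Mine2 to L: 40 tons
  Mine3 to K: 60 tons
  Mine4 to K: 50 tons
Total cost = 1290.

1290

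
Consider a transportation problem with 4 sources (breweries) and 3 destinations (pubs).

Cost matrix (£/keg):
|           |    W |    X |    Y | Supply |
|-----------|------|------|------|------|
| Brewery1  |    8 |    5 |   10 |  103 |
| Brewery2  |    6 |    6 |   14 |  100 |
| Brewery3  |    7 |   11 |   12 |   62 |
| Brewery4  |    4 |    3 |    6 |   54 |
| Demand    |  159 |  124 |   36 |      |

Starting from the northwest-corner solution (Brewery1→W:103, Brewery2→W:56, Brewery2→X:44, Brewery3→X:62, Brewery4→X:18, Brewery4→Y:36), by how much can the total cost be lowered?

557

Current plan cost = 103·8 + 56·6 + 44·6 + 62·11 + 18·3 + 36·6 = £2376.
Optimal plan:
  Brewery1 to X: 103 kegs
  Brewery2 to W: 97 kegs
  Brewery2 to X: 3 kegs
  Brewery3 to W: 62 kegs
  Brewery4 to X: 18 kegs
  Brewery4 to Y: 36 kegs
Optimal cost = £1819.
Saving = 2376 − 1819 = £557.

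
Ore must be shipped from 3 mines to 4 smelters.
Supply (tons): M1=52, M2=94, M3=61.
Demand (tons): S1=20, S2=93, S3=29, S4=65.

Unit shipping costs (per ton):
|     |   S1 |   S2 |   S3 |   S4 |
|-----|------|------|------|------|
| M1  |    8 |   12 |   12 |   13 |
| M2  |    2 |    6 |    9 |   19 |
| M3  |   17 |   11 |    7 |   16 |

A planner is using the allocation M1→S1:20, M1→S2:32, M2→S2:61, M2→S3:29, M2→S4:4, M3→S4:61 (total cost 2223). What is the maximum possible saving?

Current plan cost = 20·8 + 32·12 + 61·6 + 29·9 + 4·19 + 61·16 = 2223.
Optimal plan:
  M1→S4: 52 × 13 = 676
  M2→S1: 20 × 2 = 40
  M2→S2: 74 × 6 = 444
  M3→S2: 19 × 11 = 209
  M3→S3: 29 × 7 = 203
  M3→S4: 13 × 16 = 208
Optimal cost = 1780.
Saving = 2223 − 1780 = 443.

443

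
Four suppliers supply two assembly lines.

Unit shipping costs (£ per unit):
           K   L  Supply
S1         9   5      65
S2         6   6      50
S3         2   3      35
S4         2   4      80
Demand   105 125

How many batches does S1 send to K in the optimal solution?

Optimal shipments:
  S1→L: 65 × £5 = £325
  S2→L: 50 × £6 = £300
  S3→K: 25 × £2 = £50
  S3→L: 10 × £3 = £30
  S4→K: 80 × £2 = £160
Total cost = £865.
The route S1→K is not used.

0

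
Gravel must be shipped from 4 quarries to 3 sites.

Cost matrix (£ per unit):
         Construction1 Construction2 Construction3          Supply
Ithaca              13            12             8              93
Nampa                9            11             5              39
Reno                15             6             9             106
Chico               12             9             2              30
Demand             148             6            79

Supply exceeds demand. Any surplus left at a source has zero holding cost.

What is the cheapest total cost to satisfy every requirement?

One minimum-cost allocation:
  Ithaca to Construction1: 93 truckloads
  Nampa to Construction1: 39 truckloads
  Reno to Construction1: 16 truckloads
  Reno to Construction2: 6 truckloads
  Reno to Construction3: 49 truckloads
  Chico to Construction3: 30 truckloads
Total cost = £2337.

2337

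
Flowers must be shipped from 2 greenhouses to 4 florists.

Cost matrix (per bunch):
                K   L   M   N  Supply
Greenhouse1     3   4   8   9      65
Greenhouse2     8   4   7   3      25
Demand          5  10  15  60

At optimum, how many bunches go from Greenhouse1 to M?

15

Optimal shipments:
  Greenhouse1→K: 5 × 3 = 15
  Greenhouse1→L: 10 × 4 = 40
  Greenhouse1→M: 15 × 8 = 120
  Greenhouse1→N: 35 × 9 = 315
  Greenhouse2→N: 25 × 3 = 75
Total cost = 565.
So Greenhouse1→M carries 15 bunches.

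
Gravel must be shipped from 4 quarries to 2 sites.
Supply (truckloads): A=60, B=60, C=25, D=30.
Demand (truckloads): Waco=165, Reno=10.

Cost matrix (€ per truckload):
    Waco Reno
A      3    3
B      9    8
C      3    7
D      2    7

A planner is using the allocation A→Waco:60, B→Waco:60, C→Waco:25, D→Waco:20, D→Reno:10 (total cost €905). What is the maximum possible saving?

60

Current plan cost = 60·3 + 60·9 + 25·3 + 20·2 + 10·7 = €905.
Optimal plan:
  A->Waco: 60 truckloads
  B->Waco: 50 truckloads
  B->Reno: 10 truckloads
  C->Waco: 25 truckloads
  D->Waco: 30 truckloads
Optimal cost = €845.
Saving = 905 − 845 = €60.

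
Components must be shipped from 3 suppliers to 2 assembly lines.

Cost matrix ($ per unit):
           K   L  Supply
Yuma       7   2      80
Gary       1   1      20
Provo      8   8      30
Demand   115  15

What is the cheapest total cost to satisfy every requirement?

745

Optimal allocation:
  Yuma→K: 65 batches
  Yuma→L: 15 batches
  Gary→K: 20 batches
  Provo→K: 30 batches
Total cost = $745.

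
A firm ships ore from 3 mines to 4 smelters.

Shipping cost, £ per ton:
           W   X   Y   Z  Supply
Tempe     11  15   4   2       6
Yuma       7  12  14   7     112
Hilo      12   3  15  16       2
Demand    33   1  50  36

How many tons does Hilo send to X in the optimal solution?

Solving gives:
  Tempe to Y: 6 × £4 = £24
  Yuma to W: 33 × £7 = £231
  Yuma to Y: 43 × £14 = £602
  Yuma to Z: 36 × £7 = £252
  Hilo to X: 1 × £3 = £3
  Hilo to Y: 1 × £15 = £15
Total cost = £1127.
So Hilo→X carries 1 tons.

1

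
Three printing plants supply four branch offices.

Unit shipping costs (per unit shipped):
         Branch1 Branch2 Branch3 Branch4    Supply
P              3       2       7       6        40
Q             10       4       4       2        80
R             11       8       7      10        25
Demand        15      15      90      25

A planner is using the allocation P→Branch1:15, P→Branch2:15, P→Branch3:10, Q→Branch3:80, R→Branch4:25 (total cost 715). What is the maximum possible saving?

125

Current plan cost = 15·3 + 15·2 + 10·7 + 80·4 + 25·10 = 715.
Optimal plan:
  P->Branch1: 15 × 3 = 45
  P->Branch2: 15 × 2 = 30
  P->Branch3: 10 × 7 = 70
  Q->Branch3: 55 × 4 = 220
  Q->Branch4: 25 × 2 = 50
  R->Branch3: 25 × 7 = 175
Optimal cost = 590.
Saving = 715 − 590 = 125.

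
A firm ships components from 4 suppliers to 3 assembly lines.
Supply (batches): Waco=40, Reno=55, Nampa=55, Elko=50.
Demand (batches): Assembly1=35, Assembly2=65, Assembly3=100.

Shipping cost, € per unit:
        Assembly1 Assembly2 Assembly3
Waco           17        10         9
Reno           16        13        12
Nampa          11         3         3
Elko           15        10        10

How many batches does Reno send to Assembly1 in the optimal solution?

35

The minimum-cost plan:
  Waco->Assembly3: 40 batches
  Reno->Assembly1: 35 batches
  Reno->Assembly3: 20 batches
  Nampa->Assembly2: 15 batches
  Nampa->Assembly3: 40 batches
  Elko->Assembly2: 50 batches
Total cost = €1825.
So Reno→Assembly1 carries 35 batches.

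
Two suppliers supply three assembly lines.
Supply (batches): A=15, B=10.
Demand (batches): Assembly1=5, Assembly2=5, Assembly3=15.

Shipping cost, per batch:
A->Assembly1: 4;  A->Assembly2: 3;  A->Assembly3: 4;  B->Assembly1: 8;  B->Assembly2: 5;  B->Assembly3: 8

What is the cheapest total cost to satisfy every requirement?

125

Optimal allocation:
  A–Assembly1: 5 batches
  A–Assembly3: 10 batches
  B–Assembly2: 5 batches
  B–Assembly3: 5 batches
Total cost = 125.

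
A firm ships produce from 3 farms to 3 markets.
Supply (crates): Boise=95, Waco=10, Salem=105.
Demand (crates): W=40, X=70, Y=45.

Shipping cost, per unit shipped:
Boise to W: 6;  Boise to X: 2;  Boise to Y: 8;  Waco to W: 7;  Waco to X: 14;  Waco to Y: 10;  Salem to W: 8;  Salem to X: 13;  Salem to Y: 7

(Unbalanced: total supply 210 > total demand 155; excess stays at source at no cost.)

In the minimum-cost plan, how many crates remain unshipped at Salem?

55

Minimum-cost shipments:
  Boise→W: 25 × 6 = 150
  Boise→X: 70 × 2 = 140
  Waco→W: 10 × 7 = 70
  Salem→W: 5 × 8 = 40
  Salem→Y: 45 × 7 = 315
Total cost = 715.
Salem ships 50 of its 105, leaving 55.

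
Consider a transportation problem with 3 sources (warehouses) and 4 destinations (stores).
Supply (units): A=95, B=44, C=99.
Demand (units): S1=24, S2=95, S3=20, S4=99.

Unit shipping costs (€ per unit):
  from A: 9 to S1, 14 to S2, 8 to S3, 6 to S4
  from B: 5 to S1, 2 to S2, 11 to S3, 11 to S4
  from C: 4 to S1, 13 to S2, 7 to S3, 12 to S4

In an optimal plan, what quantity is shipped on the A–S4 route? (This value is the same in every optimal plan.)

95

Optimal shipments:
  A->S4: 95 × €6 = €570
  B->S2: 44 × €2 = €88
  C->S1: 24 × €4 = €96
  C->S2: 51 × €13 = €663
  C->S3: 20 × €7 = €140
  C->S4: 4 × €12 = €48
Total cost = €1605.
So A→S4 carries 95 units.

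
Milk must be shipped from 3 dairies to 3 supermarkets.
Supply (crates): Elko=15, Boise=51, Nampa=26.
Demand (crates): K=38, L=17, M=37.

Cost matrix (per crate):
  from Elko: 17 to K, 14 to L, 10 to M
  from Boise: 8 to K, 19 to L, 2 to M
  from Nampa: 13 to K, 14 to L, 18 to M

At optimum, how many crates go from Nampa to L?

The minimum-cost plan:
  Elko->L: 15 × 14 = 210
  Boise->K: 14 × 8 = 112
  Boise->M: 37 × 2 = 74
  Nampa->K: 24 × 13 = 312
  Nampa->L: 2 × 14 = 28
Total cost = 736.
So Nampa→L carries 2 crates.

2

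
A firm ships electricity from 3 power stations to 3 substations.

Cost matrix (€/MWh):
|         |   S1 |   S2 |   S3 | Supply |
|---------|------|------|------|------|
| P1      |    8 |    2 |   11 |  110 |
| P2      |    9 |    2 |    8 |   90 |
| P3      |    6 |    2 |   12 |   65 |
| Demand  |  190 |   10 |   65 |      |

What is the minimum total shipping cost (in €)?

A cheapest plan:
  P1→S1: 110 × €8 = €880
  P2→S1: 15 × €9 = €135
  P2→S2: 10 × €2 = €20
  P2→S3: 65 × €8 = €520
  P3→S1: 65 × €6 = €390
Total = 880 + 135 + 20 + 520 + 390 = €1945.

1945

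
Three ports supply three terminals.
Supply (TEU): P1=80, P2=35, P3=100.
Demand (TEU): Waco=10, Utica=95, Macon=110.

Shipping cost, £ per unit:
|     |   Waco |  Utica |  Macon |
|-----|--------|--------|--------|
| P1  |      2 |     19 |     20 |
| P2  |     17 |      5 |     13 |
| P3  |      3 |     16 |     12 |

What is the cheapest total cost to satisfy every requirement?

2735

A cheapest plan:
  P1–Waco: 10 × £2 = £20
  P1–Utica: 60 × £19 = £1140
  P1–Macon: 10 × £20 = £200
  P2–Utica: 35 × £5 = £175
  P3–Macon: 100 × £12 = £1200
Total = 20 + 1140 + 200 + 175 + 1200 = £2735.
(Supply check: P1 ships 80; P2 ships 35; P3 ships 100.)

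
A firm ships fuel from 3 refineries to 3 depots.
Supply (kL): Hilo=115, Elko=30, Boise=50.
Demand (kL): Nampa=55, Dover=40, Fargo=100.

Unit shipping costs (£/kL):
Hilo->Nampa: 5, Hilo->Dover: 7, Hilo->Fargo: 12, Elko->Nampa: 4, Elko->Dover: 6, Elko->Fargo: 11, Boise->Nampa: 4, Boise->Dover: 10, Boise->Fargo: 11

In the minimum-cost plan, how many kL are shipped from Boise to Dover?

Solving gives:
  Hilo to Dover: 15 × £7 = £105
  Hilo to Fargo: 100 × £12 = £1200
  Elko to Nampa: 5 × £4 = £20
  Elko to Dover: 25 × £6 = £150
  Boise to Nampa: 50 × £4 = £200
Total cost = £1675.
The route Boise→Dover is not used.

0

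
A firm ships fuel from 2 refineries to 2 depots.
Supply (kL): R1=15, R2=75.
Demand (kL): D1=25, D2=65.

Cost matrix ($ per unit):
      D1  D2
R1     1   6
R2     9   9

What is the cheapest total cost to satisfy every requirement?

690

Optimal allocation:
  R1 to D1: 15 × $1 = $15
  R2 to D1: 10 × $9 = $90
  R2 to D2: 65 × $9 = $585
Total = 15 + 90 + 585 = $690.
(Supply check: R1 ships 15; R2 ships 75.)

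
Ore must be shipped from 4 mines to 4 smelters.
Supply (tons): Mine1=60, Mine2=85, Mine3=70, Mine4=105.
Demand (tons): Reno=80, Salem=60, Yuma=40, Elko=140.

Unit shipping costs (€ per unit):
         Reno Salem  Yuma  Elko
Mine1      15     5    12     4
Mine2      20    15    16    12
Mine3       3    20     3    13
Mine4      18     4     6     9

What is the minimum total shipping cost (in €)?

Optimal allocation:
  Mine1->Elko: 60 × €4 = €240
  Mine2->Reno: 10 × €20 = €200
  Mine2->Elko: 75 × €12 = €900
  Mine3->Reno: 70 × €3 = €210
  Mine4->Salem: 60 × €4 = €240
  Mine4->Yuma: 40 × €6 = €240
  Mine4->Elko: 5 × €9 = €45
Total = 240 + 200 + 900 + 210 + 240 + 240 + 45 = €2075.

2075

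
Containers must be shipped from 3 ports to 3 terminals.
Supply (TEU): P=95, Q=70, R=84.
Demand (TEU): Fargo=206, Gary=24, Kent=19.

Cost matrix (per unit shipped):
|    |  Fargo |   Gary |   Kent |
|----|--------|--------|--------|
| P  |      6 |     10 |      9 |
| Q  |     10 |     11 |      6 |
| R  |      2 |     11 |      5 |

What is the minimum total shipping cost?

An optimal shipping plan:
  P->Fargo: 95 TEU
  Q->Fargo: 27 TEU
  Q->Gary: 24 TEU
  Q->Kent: 19 TEU
  R->Fargo: 84 TEU
Total cost = 1386.

1386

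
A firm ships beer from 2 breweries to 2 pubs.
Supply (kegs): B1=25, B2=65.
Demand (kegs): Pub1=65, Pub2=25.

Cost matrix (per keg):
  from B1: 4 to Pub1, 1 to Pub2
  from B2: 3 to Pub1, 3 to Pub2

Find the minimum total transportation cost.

An optimal shipping plan:
  B1->Pub2: 25 × 1 = 25
  B2->Pub1: 65 × 3 = 195
Total = 25 + 195 = 220.
(Supply check: B1 ships 25; B2 ships 65.)

220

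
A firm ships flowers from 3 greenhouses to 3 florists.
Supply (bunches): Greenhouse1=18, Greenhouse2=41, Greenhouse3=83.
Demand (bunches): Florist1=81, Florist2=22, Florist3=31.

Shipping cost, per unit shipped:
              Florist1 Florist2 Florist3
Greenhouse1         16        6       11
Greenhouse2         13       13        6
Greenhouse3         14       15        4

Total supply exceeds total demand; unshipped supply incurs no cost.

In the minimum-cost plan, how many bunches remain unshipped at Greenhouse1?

0

An optimal plan:
  Greenhouse1 to Florist2: 18 bunches
  Greenhouse2 to Florist1: 37 bunches
  Greenhouse2 to Florist2: 4 bunches
  Greenhouse3 to Florist1: 44 bunches
  Greenhouse3 to Florist3: 31 bunches
Total cost = 1381.
Greenhouse1 ships 18 of its 18, leaving 0.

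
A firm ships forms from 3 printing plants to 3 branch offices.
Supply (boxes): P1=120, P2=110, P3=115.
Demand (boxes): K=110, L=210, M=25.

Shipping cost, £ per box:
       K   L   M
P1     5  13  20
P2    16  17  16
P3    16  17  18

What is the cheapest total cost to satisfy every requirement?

4480

An optimal shipping plan:
  P1–K: 110 boxes
  P1–L: 10 boxes
  P2–L: 85 boxes
  P2–M: 25 boxes
  P3–L: 115 boxes
Total cost = £4480.
(Supply check: P1 ships 120; P2 ships 110; P3 ships 115.)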